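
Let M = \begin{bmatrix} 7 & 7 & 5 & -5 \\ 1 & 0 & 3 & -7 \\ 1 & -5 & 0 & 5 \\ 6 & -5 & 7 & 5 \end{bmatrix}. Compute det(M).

1103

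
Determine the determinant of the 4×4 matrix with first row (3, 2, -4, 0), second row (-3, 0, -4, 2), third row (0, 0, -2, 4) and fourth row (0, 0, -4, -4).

The matrix is block upper-triangular with a 2×2 block and a 2×2 block on the diagonal, so its determinant equals the product of the determinants of the diagonal blocks.
det of the 2×2 block = 6
det of the 2×2 block = 24
det = (6)·(24) = 144

The determinant is 144.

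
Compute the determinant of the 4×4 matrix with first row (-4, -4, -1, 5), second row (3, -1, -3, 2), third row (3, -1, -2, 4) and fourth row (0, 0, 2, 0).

-64

Expand along row 4 (it has 3 zeros):
  − (2) · M_43   where M_43 = det([-4 -4 5; 3 -1 2; 3 -1 4]) = 32
det = (-1)·(2)·(32) = -64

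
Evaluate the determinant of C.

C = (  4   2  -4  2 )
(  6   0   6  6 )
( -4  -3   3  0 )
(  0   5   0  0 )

Expand along row 4 (it has 3 zeros):
  + (5) · M_42   where M_42 = det([4 -4 2; 6 6 6; -4 3 0]) = 108
det = (+1)·(5)·(108) = 540

The determinant is 540.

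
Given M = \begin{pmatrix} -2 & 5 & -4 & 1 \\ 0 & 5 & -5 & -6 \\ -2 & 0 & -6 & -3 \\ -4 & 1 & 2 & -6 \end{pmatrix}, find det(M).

Expand along row 2 (it has 1 zero):
  + (5) · M_22   where M_22 = det([-2 -4 1; -2 -6 -3; -4 2 -6]) = -112
  − (-5) · M_23   where M_23 = det([-2 5 1; -2 0 -3; -4 1 -6]) = -8
  + (-6) · M_24   where M_24 = det([-2 5 -4; -2 0 -6; -4 1 2]) = 136
det = (+1)·(5)·(-112) + (-1)·(-5)·(-8) + (+1)·(-6)·(136) = -1416

The determinant is -1416.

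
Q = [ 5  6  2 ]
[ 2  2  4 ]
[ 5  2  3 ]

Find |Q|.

Expand along row 1:
  + 5 · |2 4; 2 3| = 5·(6 − 8) = -10
  − 6 · |2 4; 5 3| = −6·(6 − 20) = 84
  + 2 · |2 2; 5 2| = 2·(4 − 10) = -12
Sum: (-10) + (84) + (-12) = 62

det(Q) = 62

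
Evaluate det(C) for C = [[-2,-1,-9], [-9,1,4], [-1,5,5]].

385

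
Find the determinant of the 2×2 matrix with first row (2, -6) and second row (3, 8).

The determinant is 34.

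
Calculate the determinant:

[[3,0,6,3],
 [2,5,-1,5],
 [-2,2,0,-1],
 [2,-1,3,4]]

Expand along row 1 (it has 1 zero):
  + (3) · M_11   where M_11 = det([5 -1 5; 2 0 -1; -1 3 4]) = 52
  + (6) · M_13   where M_13 = det([2 5 5; -2 2 -1; 2 -1 4]) = 34
  − (3) · M_14   where M_14 = det([2 5 -1; -2 2 0; 2 -1 3]) = 44
det = (+1)·(3)·(52) + (+1)·(6)·(34) + (-1)·(3)·(44) = 228

228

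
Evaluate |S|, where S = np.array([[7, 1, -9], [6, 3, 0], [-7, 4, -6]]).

Expand along column 3:
  + (-9) · |6 3; -7 4| = (-9)·(24 − (-21)) = -405
  + (-6) · |7 1; 6 3| = (-6)·(21 − 6) = -90
Sum: (-405) + (-90) = -495

-495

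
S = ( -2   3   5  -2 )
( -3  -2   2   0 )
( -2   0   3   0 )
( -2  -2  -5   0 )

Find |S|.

|S| = 44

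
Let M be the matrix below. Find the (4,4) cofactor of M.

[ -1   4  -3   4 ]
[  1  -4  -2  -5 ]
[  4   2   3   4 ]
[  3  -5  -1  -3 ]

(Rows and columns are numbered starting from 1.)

-90

Delete row 4 and column 4; the remaining 3×3 submatrix is [-1 4 -3; 1 -4 -2; 4 2 3].
Its determinant is -90.
The cofactor carries sign (−1)^(4+4) = +1, so C_{4,4} = +(-90) = -90.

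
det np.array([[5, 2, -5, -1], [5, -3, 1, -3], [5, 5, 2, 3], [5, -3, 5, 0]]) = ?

-515

Expand along row 4 (it has 1 zero):
  − (5) · M_41   where M_41 = det([2 -5 -1; -3 1 -3; 5 2 3]) = 59
  + (-3) · M_42   where M_42 = det([5 -5 -1; 5 1 -3; 5 2 3]) = 190
  − (5) · M_43   where M_43 = det([5 2 -1; 5 -3 -3; 5 5 3]) = -70
det = (-1)·(5)·(59) + (+1)·(-3)·(190) + (-1)·(5)·(-70) = -515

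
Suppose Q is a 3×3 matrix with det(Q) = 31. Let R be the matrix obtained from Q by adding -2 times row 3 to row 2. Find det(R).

Adding a multiple of one row to another leaves the determinant unchanged.
det(R) = (1)·(31) = 31

31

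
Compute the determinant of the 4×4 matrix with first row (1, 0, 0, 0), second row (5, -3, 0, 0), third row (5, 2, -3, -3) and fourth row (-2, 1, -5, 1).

The matrix is block lower-triangular with a 2×2 block and a 2×2 block on the diagonal, so its determinant equals the product of the determinants of the diagonal blocks.
det of the 2×2 block = -3
det of the 2×2 block = -18
det = (-3)·(-18) = 54

The determinant is 54.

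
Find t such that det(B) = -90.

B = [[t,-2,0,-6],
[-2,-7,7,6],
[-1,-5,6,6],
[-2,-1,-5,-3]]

Expanding along the column containing t, det(B) is linear in t: det(B) = (-45)·t + (-90).
Set (-45)·t + (-90) = -90  ⇒  (-45)·t = 0  ⇒  t = 0.

t = 0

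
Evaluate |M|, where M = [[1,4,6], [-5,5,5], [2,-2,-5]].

The determinant is -75.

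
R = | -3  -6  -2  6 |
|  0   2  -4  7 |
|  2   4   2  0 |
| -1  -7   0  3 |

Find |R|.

-298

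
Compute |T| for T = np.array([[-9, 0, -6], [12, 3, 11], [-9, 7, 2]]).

The determinant is -27.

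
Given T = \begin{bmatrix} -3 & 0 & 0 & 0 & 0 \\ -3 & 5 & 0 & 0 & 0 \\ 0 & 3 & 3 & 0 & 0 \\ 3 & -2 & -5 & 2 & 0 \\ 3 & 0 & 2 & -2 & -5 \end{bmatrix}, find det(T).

T is lower triangular, so det(T) is the product of the diagonal entries:
det = (-3) · (5) · (3) · (2) · (-5) = 450

450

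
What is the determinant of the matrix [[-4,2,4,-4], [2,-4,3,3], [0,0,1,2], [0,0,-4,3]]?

The matrix is block upper-triangular with a 2×2 block and a 2×2 block on the diagonal, so its determinant equals the product of the determinants of the diagonal blocks.
det of the 2×2 block = 12
det of the 2×2 block = 11
det = (12)·(11) = 132

The determinant is 132.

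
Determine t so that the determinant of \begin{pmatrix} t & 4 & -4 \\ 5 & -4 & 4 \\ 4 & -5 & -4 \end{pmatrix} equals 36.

-4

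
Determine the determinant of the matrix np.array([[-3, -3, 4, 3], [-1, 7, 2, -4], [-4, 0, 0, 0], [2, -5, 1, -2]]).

Expand along row 3 (it has 3 zeros):
  + (-4) · M_31   where M_31 = det([-3 4 3; 7 2 -4; -5 1 -2]) = 187
det = (+1)·(-4)·(187) = -748

The determinant is -748.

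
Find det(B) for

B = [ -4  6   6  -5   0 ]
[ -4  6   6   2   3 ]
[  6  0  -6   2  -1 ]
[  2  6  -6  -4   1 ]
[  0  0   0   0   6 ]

Expand along row 5 (it has 4 zeros):
  + (6) · M_55   where M_55 = det([-4 6 6 -5; -4 6 6 2; 6 0 -6 2; 2 6 -6 -4]) = 1512
det = (+1)·(6)·(1512) = 9072

9072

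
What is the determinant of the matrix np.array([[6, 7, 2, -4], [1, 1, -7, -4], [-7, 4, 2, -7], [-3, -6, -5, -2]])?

The determinant is -2604.

Expand along row 1:
  + (6) · M_11   where M_11 = det([1 -7 -4; 4 2 -7; -6 -5 -2]) = -357
  − (7) · M_12   where M_12 = det([1 -7 -4; -7 2 -7; -3 -5 -2]) = -252
  + (2) · M_13   where M_13 = det([1 1 -4; -7 4 -7; -3 -6 -2]) = -259
  − (-4) · M_14   where M_14 = det([1 1 -7; -7 4 2; -3 -6 -5]) = -427
det = (+1)·(6)·(-357) + (-1)·(7)·(-252) + (+1)·(2)·(-259) + (-1)·(-4)·(-427) = -2604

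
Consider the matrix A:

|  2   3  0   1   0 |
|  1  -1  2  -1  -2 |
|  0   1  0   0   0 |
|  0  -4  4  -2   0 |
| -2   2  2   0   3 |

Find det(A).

|A| = 20

Expand along row 3 (it has 4 zeros):
  − (1) · M_32   where M_32 = det([2 0 1 0; 1 2 -1 -2; 0 4 -2 0; -2 2 0 3]) = -20
det = (-1)·(1)·(-20) = 20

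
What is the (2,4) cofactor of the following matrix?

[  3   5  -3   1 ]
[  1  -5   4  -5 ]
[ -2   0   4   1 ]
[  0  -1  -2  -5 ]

Delete row 2 and column 4; the remaining 3×3 submatrix is [3 5 -3; -2 0 4; 0 -1 -2].
Its determinant is -14.
The cofactor carries sign (−1)^(2+4) = +1, so C_{2,4} = +(-14) = -14.

-14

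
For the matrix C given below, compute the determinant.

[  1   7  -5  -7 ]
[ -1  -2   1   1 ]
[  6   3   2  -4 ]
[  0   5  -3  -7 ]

40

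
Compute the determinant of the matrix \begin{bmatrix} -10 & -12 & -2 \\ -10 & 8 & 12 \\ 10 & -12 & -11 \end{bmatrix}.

Expand along row 1:
  + (-10) · |8 12; -12 -11| = (-10)·(-88 − (-144)) = -560
  − (-12) · |-10 12; 10 -11| = −(-12)·(110 − 120) = -120
  + (-2) · |-10 8; 10 -12| = (-2)·(120 − 80) = -80
Sum: (-560) + (-120) + (-80) = -760

-760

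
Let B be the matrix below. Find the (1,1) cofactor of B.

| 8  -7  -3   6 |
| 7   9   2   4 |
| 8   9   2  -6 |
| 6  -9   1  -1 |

Delete row 1 and column 1; the remaining 3×3 submatrix is [9 2 4; 9 2 -6; -9 1 -1].
Its determinant is 270.
The cofactor carries sign (−1)^(1+1) = +1, so C_{1,1} = +(270) = 270.

270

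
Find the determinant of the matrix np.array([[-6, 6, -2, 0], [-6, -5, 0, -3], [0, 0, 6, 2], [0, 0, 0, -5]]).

The matrix is block upper-triangular with a 2×2 block and a 2×2 block on the diagonal, so its determinant equals the product of the determinants of the diagonal blocks.
det of the 2×2 block = 66
det of the 2×2 block = -30
det = (66)·(-30) = -1980

The determinant is -1980.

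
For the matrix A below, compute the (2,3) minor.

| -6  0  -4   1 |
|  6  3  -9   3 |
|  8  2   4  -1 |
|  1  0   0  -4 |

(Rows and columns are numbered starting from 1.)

Delete row 2 and column 3; the remaining 3×3 submatrix is [-6 0 1; 8 2 -1; 1 0 -4].
Its determinant is 46.

46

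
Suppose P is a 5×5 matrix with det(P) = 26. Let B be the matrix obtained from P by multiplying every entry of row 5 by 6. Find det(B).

|B| = 156

Scaling one row by 6 multiplies the determinant by 6.
det(B) = (6)·(26) = 156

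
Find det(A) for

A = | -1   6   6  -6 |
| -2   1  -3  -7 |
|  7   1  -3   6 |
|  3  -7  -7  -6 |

Expand along row 1:
  + (-1) · M_11   where M_11 = det([1 -3 -7; 1 -3 6; -7 -7 -6]) = 364
  − (6) · M_12   where M_12 = det([-2 -3 -7; 7 -3 6; 3 -7 -6]) = -20
  + (6) · M_13   where M_13 = det([-2 1 -7; 7 1 6; 3 -7 -6]) = 352
  − (-6) · M_14   where M_14 = det([-2 1 -3; 7 1 -3; 3 -7 -7]) = 252
det = (+1)·(-1)·(364) + (-1)·(6)·(-20) + (+1)·(6)·(352) + (-1)·(-6)·(252) = 3380

det(A) = 3380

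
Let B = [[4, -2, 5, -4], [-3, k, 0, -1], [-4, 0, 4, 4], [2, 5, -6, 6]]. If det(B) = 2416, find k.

Expanding along the column containing k, det(B) is linear in k: det(B) = (288)·k + (400).
Set (288)·k + (400) = 2416  ⇒  (288)·k = 2016  ⇒  k = 7.

k = 7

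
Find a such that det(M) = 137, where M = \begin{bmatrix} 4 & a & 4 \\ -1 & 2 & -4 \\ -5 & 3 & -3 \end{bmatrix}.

Expanding along the row containing a, det(M) is linear in a: det(M) = (17)·a + (52).
Set (17)·a + (52) = 137  ⇒  (17)·a = 85  ⇒  a = 5.

a = 5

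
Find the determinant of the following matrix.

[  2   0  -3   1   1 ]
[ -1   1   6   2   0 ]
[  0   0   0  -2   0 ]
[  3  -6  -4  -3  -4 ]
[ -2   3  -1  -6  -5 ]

-780

Expand along row 3 (it has 4 zeros):
  − (-2) · M_34   where M_34 = det([2 0 -3 1; -1 1 6 0; 3 -6 -4 -4; -2 3 -1 -5]) = -390
det = (-1)·(-2)·(-390) = -780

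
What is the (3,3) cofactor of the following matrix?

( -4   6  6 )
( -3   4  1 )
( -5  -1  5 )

The cofactor is 2.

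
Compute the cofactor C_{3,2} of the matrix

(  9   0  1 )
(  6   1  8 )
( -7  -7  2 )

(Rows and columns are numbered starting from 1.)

Delete row 3 and column 2; the remaining 2×2 submatrix is [9 1; 6 8].
Its determinant is 9·8 − 1·6 = 66.
The cofactor carries sign (−1)^(3+2) = −1, so C_{3,2} = −(66) = -66.

-66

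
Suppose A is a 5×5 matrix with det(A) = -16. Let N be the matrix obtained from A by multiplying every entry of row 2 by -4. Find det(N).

64

Scaling one row by -4 multiplies the determinant by -4.
det(N) = (-4)·(-16) = 64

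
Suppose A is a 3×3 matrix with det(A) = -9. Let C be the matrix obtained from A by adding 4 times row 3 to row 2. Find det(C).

The determinant is -9.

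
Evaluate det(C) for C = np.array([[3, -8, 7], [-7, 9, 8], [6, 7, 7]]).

-1476

Expand along column 1:
  + 3 · |9 8; 7 7| = 3·(63 − 56) = 21
  − (-7) · |-8 7; 7 7| = −(-7)·(-56 − 49) = -735
  + 6 · |-8 7; 9 8| = 6·(-64 − 63) = -762
Sum: (21) + (-735) + (-762) = -1476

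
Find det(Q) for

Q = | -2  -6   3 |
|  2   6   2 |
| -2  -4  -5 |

20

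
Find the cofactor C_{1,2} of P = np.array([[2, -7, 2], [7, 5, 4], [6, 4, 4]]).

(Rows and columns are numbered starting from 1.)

Delete row 1 and column 2; the remaining 2×2 submatrix is [7 4; 6 4].
Its determinant is 7·4 − 4·6 = 4.
The cofactor carries sign (−1)^(1+2) = −1, so C_{1,2} = −(4) = -4.

The cofactor is -4.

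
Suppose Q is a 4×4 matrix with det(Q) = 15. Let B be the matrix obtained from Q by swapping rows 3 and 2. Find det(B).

Swapping two rows multiplies the determinant by −1.
det(B) = (-1)·(15) = -15

The determinant is -15.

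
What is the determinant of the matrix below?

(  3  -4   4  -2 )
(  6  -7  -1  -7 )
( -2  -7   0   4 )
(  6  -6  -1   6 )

Expand along row 3 (it has 1 zero):
  + (-2) · M_31   where M_31 = det([-4 4 -2; -7 -1 -7; -6 -1 6]) = 386
  − (-7) · M_32   where M_32 = det([3 4 -2; 6 -1 -7; 6 -1 6]) = -351
  − (4) · M_34   where M_34 = det([3 -4 4; 6 -7 -1; 6 -6 -1]) = 27
det = (+1)·(-2)·(386) + (-1)·(-7)·(-351) + (-1)·(4)·(27) = -3337

The determinant is -3337.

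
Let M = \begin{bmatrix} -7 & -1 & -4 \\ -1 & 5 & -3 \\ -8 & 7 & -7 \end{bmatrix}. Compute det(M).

The determinant is -51.

Expand along row 1:
  + (-7) · |5 -3; 7 -7| = (-7)·(-35 − (-21)) = 98
  − (-1) · |-1 -3; -8 -7| = −(-1)·(7 − 24) = -17
  + (-4) · |-1 5; -8 7| = (-4)·(-7 − (-40)) = -132
Sum: (98) + (-17) + (-132) = -51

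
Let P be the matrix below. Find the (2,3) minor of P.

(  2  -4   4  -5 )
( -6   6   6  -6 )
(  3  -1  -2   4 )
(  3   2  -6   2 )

-89

Delete row 2 and column 3; the remaining 3×3 submatrix is [2 -4 -5; 3 -1 4; 3 2 2].
Its determinant is -89.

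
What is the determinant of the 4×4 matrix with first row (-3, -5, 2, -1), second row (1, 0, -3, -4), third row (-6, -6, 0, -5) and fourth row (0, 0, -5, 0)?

The determinant is -335.

Expand along row 4 (it has 3 zeros):
  − (-5) · M_43   where M_43 = det([-3 -5 -1; 1 0 -4; -6 -6 -5]) = -67
det = (-1)·(-5)·(-67) = -335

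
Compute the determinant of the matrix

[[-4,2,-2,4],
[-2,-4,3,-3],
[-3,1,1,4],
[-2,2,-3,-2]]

Expand along row 1:
  + (-4) · M_11   where M_11 = det([-4 3 -3; 1 1 4; 2 -3 -2]) = 5
  − (2) · M_12   where M_12 = det([-2 3 -3; -3 1 4; -2 -3 -2]) = -95
  + (-2) · M_13   where M_13 = det([-2 -4 -3; -3 1 4; -2 2 -2]) = 88
  − (4) · M_14   where M_14 = det([-2 -4 3; -3 1 1; -2 2 -3]) = 42
det = (+1)·(-4)·(5) + (-1)·(2)·(-95) + (+1)·(-2)·(88) + (-1)·(4)·(42) = -174

-174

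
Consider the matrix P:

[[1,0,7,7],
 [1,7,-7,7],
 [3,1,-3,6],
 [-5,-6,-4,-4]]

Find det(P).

Expand along row 1 (it has 1 zero):
  + (1) · M_11   where M_11 = det([7 -7 7; 1 -3 6; -6 -4 -4]) = 322
  + (7) · M_13   where M_13 = det([1 7 7; 3 1 6; -5 -6 -4]) = -185
  − (7) · M_14   where M_14 = det([1 7 -7; 3 1 -3; -5 -6 -4]) = 258
det = (+1)·(1)·(322) + (+1)·(7)·(-185) + (-1)·(7)·(258) = -2779

-2779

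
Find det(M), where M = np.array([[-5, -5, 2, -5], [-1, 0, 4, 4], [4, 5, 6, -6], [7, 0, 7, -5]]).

The determinant is -3085.

Expand along column 2 (it has 2 zeros):
  − (-5) · M_12   where M_12 = det([-1 4 4; 4 6 -6; 7 7 -5]) = -156
  − (5) · M_32   where M_32 = det([-5 2 -5; -1 4 4; 7 7 -5]) = 461
det = (-1)·(-5)·(-156) + (-1)·(5)·(461) = -3085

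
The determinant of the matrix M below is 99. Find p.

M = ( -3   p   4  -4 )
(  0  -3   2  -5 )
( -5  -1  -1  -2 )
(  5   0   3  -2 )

Expanding along the row containing p, det(M) is linear in p: det(M) = (-10)·p + (99).
Set (-10)·p + (99) = 99  ⇒  (-10)·p = 0  ⇒  p = 0.

p = 0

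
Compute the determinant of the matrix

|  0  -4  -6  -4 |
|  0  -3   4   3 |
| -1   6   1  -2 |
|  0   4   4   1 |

The determinant is -54.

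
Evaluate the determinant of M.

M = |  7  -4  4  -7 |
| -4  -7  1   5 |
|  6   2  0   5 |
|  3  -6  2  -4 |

Expand along row 3 (it has 1 zero):
  + (6) · M_31   where M_31 = det([-4 4 -7; -7 1 5; -6 2 -4]) = -120
  − (2) · M_32   where M_32 = det([7 4 -7; -4 1 5; 3 2 -4]) = -25
  − (5) · M_34   where M_34 = det([7 -4 4; -4 -7 1; 3 -6 2]) = 80
det = (+1)·(6)·(-120) + (-1)·(2)·(-25) + (-1)·(5)·(80) = -1070

det(M) = -1070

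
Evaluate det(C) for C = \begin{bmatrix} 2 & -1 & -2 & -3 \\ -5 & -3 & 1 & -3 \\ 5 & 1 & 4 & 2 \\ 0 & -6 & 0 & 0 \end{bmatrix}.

Expand along row 4 (it has 3 zeros):
  + (-6) · M_42   where M_42 = det([2 -2 -3; -5 1 -3; 5 4 2]) = 113
det = (+1)·(-6)·(113) = -678

-678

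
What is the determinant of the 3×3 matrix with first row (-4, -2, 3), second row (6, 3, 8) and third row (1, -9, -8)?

Expand along row 1:
  + (-4) · |3 8; -9 -8| = (-4)·(-24 − (-72)) = -192
  − (-2) · |6 8; 1 -8| = −(-2)·(-48 − 8) = -112
  + 3 · |6 3; 1 -9| = 3·(-54 − 3) = -171
Sum: (-192) + (-112) + (-171) = -475

The determinant is -475.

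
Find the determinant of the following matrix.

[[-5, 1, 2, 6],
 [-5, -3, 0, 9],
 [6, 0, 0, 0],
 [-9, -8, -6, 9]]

432

Expand along row 3 (it has 3 zeros):
  + (6) · M_31   where M_31 = det([1 2 6; -3 0 9; -8 -6 9]) = 72
det = (+1)·(6)·(72) = 432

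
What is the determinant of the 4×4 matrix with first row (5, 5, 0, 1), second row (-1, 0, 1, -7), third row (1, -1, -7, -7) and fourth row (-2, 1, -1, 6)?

Expand along row 1 (it has 1 zero):
  + (5) · M_11   where M_11 = det([0 1 -7; -1 -7 -7; 1 -1 6]) = -57
  − (5) · M_12   where M_12 = det([-1 1 -7; 1 -7 -7; -2 -1 6]) = 162
  − (1) · M_14   where M_14 = det([-1 0 1; 1 -1 -7; -2 1 -1]) = -9
det = (+1)·(5)·(-57) + (-1)·(5)·(162) + (-1)·(1)·(-9) = -1086

The determinant is -1086.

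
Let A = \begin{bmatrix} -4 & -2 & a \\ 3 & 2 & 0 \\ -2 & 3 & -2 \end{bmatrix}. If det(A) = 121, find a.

Expanding along the column containing a, det(A) is linear in a: det(A) = (13)·a + (4).
Set (13)·a + (4) = 121  ⇒  (13)·a = 117  ⇒  a = 9.

a = 9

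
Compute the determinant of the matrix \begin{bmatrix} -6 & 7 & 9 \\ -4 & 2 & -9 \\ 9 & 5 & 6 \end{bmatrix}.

-1083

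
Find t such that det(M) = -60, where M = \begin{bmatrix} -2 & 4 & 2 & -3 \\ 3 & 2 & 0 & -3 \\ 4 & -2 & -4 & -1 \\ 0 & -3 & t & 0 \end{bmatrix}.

t = -3

Expanding along the column containing t, det(M) is linear in t: det(M) = (-22)·t + (-126).
Set (-22)·t + (-126) = -60  ⇒  (-22)·t = 66  ⇒  t = -3.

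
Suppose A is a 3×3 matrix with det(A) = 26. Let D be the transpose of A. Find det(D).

det(Aᵀ) = det(A).
det(D) = (1)·(26) = 26

The determinant is 26.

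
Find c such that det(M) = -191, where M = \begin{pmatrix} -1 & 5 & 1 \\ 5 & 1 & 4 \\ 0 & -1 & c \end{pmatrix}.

c = 7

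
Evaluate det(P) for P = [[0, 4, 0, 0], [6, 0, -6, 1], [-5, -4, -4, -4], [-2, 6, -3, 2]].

Expand along row 1 (it has 3 zeros):
  − (4) · M_12   where M_12 = det([6 -6 1; -5 -4 -4; -2 -3 2]) = -221
det = (-1)·(4)·(-221) = 884

det(P) = 884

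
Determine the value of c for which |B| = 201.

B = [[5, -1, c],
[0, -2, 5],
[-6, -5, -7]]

c = 2

Expanding along the row containing c, det(B) is linear in c: det(B) = (-12)·c + (225).
Set (-12)·c + (225) = 201  ⇒  (-12)·c = -24  ⇒  c = 2.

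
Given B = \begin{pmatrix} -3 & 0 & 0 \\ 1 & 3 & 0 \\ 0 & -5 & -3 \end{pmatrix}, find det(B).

B is lower triangular, so det(B) is the product of the diagonal entries:
det = (-3) · (3) · (-3) = 27

27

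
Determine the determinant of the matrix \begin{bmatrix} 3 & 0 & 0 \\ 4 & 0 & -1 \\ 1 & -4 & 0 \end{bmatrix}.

Expand along row 1:
  + 3 · |0 -1; -4 0| = 3·(0 − 4) = -12

-12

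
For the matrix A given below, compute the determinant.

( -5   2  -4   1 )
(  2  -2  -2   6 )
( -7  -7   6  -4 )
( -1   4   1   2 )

Expand along row 1:
  + (-5) · M_11   where M_11 = det([-2 -2 6; -7 6 -4; 4 1 2]) = -214
  − (2) · M_12   where M_12 = det([2 -2 6; -7 6 -4; -1 1 2]) = -10
  + (-4) · M_13   where M_13 = det([2 -2 6; -7 -7 -4; -1 4 2]) = -242
  − (1) · M_14   where M_14 = det([2 -2 -2; -7 -7 6; -1 4 1]) = 6
det = (+1)·(-5)·(-214) + (-1)·(2)·(-10) + (+1)·(-4)·(-242) + (-1)·(1)·(6) = 2052

|A| = 2052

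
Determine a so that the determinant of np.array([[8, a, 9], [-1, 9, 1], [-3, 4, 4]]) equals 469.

6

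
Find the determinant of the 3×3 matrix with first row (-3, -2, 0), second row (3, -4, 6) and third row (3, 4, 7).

162

Expand along row 1:
  + (-3) · |-4 6; 4 7| = (-3)·(-28 − 24) = 156
  − (-2) · |3 6; 3 7| = −(-2)·(21 − 18) = 6
Sum: (156) + (6) = 162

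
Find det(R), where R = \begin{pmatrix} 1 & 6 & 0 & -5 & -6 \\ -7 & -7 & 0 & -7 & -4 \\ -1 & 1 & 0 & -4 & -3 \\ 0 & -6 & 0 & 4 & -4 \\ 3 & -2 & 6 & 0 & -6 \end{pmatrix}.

Expand along column 3 (it has 4 zeros):
  + (6) · M_53   where M_53 = det([1 6 -5 -6; -7 -7 -7 -4; -1 1 -4 -3; 0 -6 4 -4]) = 272
det = (+1)·(6)·(272) = 1632

The determinant is 1632.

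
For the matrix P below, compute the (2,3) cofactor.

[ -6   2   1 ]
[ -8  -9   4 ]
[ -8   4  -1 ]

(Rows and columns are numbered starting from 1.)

The cofactor is 8.

Delete row 2 and column 3; the remaining 2×2 submatrix is [-6 2; -8 4].
Its determinant is (-6)·4 − 2·(-8) = -8.
The cofactor carries sign (−1)^(2+3) = −1, so C_{2,3} = −(-8) = 8.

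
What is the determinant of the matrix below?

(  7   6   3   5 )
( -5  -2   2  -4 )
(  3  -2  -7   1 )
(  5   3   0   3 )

Expand along row 4 (it has 1 zero):
  − (5) · M_41   where M_41 = det([6 3 5; -2 2 -4; -2 -7 1]) = -36
  + (3) · M_42   where M_42 = det([7 3 5; -5 2 -4; 3 -7 1]) = -58
  + (3) · M_44   where M_44 = det([7 6 3; -5 -2 2; 3 -2 -7]) = 0
det = (-1)·(5)·(-36) + (+1)·(3)·(-58) + (+1)·(3)·(0) = 6

The determinant is 6.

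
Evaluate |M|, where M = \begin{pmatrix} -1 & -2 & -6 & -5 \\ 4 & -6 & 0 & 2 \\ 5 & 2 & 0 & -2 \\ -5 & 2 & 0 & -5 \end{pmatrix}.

|M| = 1164

Expand along column 3 (it has 3 zeros):
  + (-6) · M_13   where M_13 = det([4 -6 2; 5 2 -2; -5 2 -5]) = -194
det = (+1)·(-6)·(-194) = 1164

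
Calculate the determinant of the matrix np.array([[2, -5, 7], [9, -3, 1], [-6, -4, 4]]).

Expand along row 1:
  + 2 · |-3 1; -4 4| = 2·(-12 − (-4)) = -16
  − (-5) · |9 1; -6 4| = −(-5)·(36 − (-6)) = 210
  + 7 · |9 -3; -6 -4| = 7·(-36 − 18) = -378
Sum: (-16) + (210) + (-378) = -184

The determinant is -184.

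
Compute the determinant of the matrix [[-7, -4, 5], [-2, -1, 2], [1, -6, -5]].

Expand along column 1:
  + (-7) · |-1 2; -6 -5| = (-7)·(5 − (-12)) = -119
  − (-2) · |-4 5; -6 -5| = −(-2)·(20 − (-30)) = 100
  + 1 · |-4 5; -1 2| = 1·(-8 − (-5)) = -3
Sum: (-119) + (100) + (-3) = -22

The determinant is -22.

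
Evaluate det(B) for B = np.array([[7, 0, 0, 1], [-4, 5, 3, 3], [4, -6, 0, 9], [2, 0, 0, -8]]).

|B| = -1044

Expand along column 3 (it has 3 zeros):
  − (3) · M_23   where M_23 = det([7 0 1; 4 -6 9; 2 0 -8]) = 348
det = (-1)·(3)·(348) = -1044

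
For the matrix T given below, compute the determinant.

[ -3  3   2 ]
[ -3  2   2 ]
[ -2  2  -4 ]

Expand along row 1:
  + (-3) · |2 2; 2 -4| = (-3)·(-8 − 4) = 36
  − 3 · |-3 2; -2 -4| = −3·(12 − (-4)) = -48
  + 2 · |-3 2; -2 2| = 2·(-6 − (-4)) = -4
Sum: (36) + (-48) + (-4) = -16

The determinant is -16.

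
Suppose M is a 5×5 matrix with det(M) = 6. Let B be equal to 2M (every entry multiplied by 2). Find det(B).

192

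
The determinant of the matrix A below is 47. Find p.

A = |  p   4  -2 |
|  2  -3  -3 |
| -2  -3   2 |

-1

Expanding along the column containing p, det(A) is linear in p: det(A) = (-15)·p + (32).
Set (-15)·p + (32) = 47  ⇒  (-15)·p = 15  ⇒  p = -1.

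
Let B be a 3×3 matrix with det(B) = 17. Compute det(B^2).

289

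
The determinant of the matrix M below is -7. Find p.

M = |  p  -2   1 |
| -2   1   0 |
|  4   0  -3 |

5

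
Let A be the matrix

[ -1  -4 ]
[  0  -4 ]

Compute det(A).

det(A) = (-1)·(-4) − (-4)·0 = 4 − 0 = 4

det(A) = 4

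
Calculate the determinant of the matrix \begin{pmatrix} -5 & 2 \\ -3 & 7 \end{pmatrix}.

det = (-5)·7 − 2·(-3) = -35 − (-6) = -29

-29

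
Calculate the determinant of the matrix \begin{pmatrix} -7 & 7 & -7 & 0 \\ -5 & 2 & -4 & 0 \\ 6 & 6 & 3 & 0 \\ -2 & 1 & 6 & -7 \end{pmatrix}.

-147

Expand along column 4 (it has 3 zeros):
  + (-7) · M_44   where M_44 = det([-7 7 -7; -5 2 -4; 6 6 3]) = 21
det = (+1)·(-7)·(21) = -147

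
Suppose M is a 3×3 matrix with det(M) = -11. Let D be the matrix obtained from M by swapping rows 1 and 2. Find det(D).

Swapping two rows multiplies the determinant by −1.
det(D) = (-1)·(-11) = 11

The determinant is 11.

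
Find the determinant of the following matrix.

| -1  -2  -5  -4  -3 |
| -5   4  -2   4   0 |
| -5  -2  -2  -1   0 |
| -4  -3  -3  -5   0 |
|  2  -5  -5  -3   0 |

1764

Expand along column 5 (it has 4 zeros):
  + (-3) · M_15   where M_15 = det([-5 4 -2 4; -5 -2 -2 -1; -4 -3 -3 -5; 2 -5 -5 -3]) = -588
det = (+1)·(-3)·(-588) = 1764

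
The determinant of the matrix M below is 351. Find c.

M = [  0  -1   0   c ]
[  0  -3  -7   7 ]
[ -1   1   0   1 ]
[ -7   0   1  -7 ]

5

Expanding along the column containing c, det(M) is linear in c: det(M) = (52)·c + (91).
Set (52)·c + (91) = 351  ⇒  (52)·c = 260  ⇒  c = 5.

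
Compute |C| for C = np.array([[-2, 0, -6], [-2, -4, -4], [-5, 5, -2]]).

det(C) = 124

Expand along column 2:
  + (-4) · |-2 -6; -5 -2| = (-4)·(4 − 30) = 104
  − 5 · |-2 -6; -2 -4| = −5·(8 − 12) = 20
Sum: (104) + (20) = 124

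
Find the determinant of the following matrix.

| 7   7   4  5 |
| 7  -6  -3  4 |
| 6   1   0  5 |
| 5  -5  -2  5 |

The determinant is 200.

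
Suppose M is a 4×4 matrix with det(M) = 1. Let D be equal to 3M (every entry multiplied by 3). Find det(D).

For a 4×4 matrix, det(3M) = 3^4·det(M) = 81·det(M).
det(D) = (81)·(1) = 81

|D| = 81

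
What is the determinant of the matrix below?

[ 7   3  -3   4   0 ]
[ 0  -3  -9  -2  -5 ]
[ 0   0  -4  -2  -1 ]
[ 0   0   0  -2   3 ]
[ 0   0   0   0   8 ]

The matrix is upper triangular, so the determinant is the product of the diagonal entries:
det = (7) · (-3) · (-4) · (-2) · (8) = -1344

-1344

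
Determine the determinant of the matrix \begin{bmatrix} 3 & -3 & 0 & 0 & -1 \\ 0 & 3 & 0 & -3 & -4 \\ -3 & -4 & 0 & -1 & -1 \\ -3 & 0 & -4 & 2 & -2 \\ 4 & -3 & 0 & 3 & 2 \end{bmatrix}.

The determinant is 288.

Expand along column 3 (it has 4 zeros):
  − (-4) · M_43   where M_43 = det([3 -3 0 -1; 0 3 -3 -4; -3 -4 -1 -1; 4 -3 3 2]) = 72
det = (-1)·(-4)·(72) = 288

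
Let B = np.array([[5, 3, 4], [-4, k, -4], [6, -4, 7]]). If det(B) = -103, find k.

Expanding along the row containing k, det(B) is linear in k: det(B) = (11)·k + (-4).
Set (11)·k + (-4) = -103  ⇒  (11)·k = -99  ⇒  k = -9.

k = -9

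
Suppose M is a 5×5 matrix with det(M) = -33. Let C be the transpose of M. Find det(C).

det(Mᵀ) = det(M).
det(C) = (1)·(-33) = -33

det(C) = -33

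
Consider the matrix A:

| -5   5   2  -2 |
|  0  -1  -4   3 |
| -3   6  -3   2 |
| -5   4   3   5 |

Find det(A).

Expand along row 2 (it has 1 zero):
  + (-1) · M_22   where M_22 = det([-5 2 -2; -3 -3 2; -5 3 5]) = 163
  − (-4) · M_23   where M_23 = det([-5 5 -2; -3 6 2; -5 4 5]) = -121
  + (3) · M_24   where M_24 = det([-5 5 2; -3 6 -3; -5 4 3]) = 6
det = (+1)·(-1)·(163) + (-1)·(-4)·(-121) + (+1)·(3)·(6) = -629

-629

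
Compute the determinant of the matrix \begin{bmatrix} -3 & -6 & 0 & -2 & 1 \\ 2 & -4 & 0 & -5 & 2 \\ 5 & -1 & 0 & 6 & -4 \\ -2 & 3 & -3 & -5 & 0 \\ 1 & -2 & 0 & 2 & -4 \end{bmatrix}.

-2151

Expand along column 3 (it has 4 zeros):
  − (-3) · M_43   where M_43 = det([-3 -6 -2 1; 2 -4 -5 2; 5 -1 6 -4; 1 -2 2 -4]) = -717
det = (-1)·(-3)·(-717) = -2151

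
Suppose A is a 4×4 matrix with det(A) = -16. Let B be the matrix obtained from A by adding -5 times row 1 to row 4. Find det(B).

Adding a multiple of one row to another leaves the determinant unchanged.
det(B) = (1)·(-16) = -16

The determinant is -16.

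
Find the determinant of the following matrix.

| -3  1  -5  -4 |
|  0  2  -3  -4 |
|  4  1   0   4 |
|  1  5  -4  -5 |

129

Expand along row 2 (it has 1 zero):
  + (2) · M_22   where M_22 = det([-3 -5 -4; 4 0 4; 1 -4 -5]) = -104
  − (-3) · M_23   where M_23 = det([-3 1 -4; 4 1 4; 1 5 -5]) = 23
  + (-4) · M_24   where M_24 = det([-3 1 -5; 4 1 0; 1 5 -4]) = -67
det = (+1)·(2)·(-104) + (-1)·(-3)·(23) + (+1)·(-4)·(-67) = 129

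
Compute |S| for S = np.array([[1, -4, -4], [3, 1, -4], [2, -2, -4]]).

The determinant is 4.

Expand along row 1:
  + 1 · |1 -4; -2 -4| = 1·(-4 − 8) = -12
  − (-4) · |3 -4; 2 -4| = −(-4)·(-12 − (-8)) = -16
  + (-4) · |3 1; 2 -2| = (-4)·(-6 − 2) = 32
Sum: (-12) + (-16) + (32) = 4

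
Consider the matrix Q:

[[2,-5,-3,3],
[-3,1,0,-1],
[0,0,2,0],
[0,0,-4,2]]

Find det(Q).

Q is block upper-triangular with a 2×2 block and a 2×2 block on the diagonal, so its determinant equals the product of the determinants of the diagonal blocks.
det of the 2×2 block = -13
det of the 2×2 block = 4
det = (-13)·(4) = -52

The determinant is -52.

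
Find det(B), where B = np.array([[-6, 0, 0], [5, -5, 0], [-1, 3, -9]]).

|B| = -270

B is lower triangular, so det(B) is the product of the diagonal entries:
det = (-6) · (-5) · (-9) = -270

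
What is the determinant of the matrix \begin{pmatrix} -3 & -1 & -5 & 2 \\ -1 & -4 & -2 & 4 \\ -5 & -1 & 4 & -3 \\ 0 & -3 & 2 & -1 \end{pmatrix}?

-360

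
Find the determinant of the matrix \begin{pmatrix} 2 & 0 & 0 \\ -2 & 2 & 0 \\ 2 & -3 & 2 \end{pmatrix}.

8

The matrix is lower triangular, so the determinant is the product of the diagonal entries:
det = (2) · (2) · (2) = 8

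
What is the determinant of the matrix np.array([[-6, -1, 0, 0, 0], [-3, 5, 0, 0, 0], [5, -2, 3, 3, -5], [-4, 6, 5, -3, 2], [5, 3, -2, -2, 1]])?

-1848

The matrix is block lower-triangular with a 2×2 block and a 3×3 block on the diagonal, so its determinant equals the product of the determinants of the diagonal blocks.
det of the 2×2 block = -33
det of the 3×3 block = 56
det = (-33)·(56) = -1848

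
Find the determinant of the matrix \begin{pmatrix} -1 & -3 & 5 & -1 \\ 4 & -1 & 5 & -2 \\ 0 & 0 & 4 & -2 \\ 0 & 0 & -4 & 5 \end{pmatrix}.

The determinant is 156.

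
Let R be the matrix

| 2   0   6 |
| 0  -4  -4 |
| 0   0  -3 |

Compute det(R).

R is upper triangular, so det(R) is the product of the diagonal entries:
det = (2) · (-4) · (-3) = 24

|R| = 24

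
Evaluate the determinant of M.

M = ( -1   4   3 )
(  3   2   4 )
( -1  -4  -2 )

Expand along column 1:
  + (-1) · |2 4; -4 -2| = (-1)·(-4 − (-16)) = -12
  − 3 · |4 3; -4 -2| = −3·(-8 − (-12)) = -12
  + (-1) · |4 3; 2 4| = (-1)·(16 − 6) = -10
Sum: (-12) + (-12) + (-10) = -34

-34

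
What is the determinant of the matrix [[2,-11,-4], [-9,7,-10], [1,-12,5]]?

The determinant is -959.

Expand along column 1:
  + 2 · |7 -10; -12 5| = 2·(35 − 120) = -170
  − (-9) · |-11 -4; -12 5| = −(-9)·(-55 − 48) = -927
  + 1 · |-11 -4; 7 -10| = 1·(110 − (-28)) = 138
Sum: (-170) + (-927) + (138) = -959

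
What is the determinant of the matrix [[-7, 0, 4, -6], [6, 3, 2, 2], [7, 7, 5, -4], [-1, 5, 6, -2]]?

518

Expand along row 1 (it has 1 zero):
  + (-7) · M_11   where M_11 = det([3 2 2; 7 5 -4; 5 6 -2]) = 64
  + (4) · M_13   where M_13 = det([6 3 2; 7 7 -4; -1 5 -2]) = 174
  − (-6) · M_14   where M_14 = det([6 3 2; 7 7 5; -1 5 6]) = 45
det = (+1)·(-7)·(64) + (+1)·(4)·(174) + (-1)·(-6)·(45) = 518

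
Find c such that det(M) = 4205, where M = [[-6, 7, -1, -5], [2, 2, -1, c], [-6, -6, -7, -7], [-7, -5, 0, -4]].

c = 8

Expanding along the column containing c, det(M) is linear in c: det(M) = (565)·c + (-315).
Set (565)·c + (-315) = 4205  ⇒  (565)·c = 4520  ⇒  c = 8.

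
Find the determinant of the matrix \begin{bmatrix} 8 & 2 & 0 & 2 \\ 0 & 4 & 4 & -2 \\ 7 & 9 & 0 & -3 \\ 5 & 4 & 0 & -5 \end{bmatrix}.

Expand along column 3 (it has 3 zeros):
  − (4) · M_23   where M_23 = det([8 2 2; 7 9 -3; 5 4 -5]) = -258
det = (-1)·(4)·(-258) = 1032

1032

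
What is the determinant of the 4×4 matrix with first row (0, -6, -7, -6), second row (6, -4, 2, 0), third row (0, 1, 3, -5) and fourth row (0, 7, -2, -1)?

The determinant is -2724.

Expand along column 1 (it has 3 zeros):
  − (6) · M_21   where M_21 = det([-6 -7 -6; 1 3 -5; 7 -2 -1]) = 454
det = (-1)·(6)·(454) = -2724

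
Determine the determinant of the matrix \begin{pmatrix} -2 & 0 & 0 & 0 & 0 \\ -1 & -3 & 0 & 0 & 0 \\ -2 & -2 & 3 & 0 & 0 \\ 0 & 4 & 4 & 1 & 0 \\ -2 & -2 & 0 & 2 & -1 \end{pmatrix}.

The matrix is lower triangular, so the determinant is the product of the diagonal entries:
det = (-2) · (-3) · (3) · (1) · (-1) = -18

-18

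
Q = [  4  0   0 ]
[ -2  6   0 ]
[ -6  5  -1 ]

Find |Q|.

-24

Q is lower triangular, so det(Q) is the product of the diagonal entries:
det = (4) · (6) · (-1) = -24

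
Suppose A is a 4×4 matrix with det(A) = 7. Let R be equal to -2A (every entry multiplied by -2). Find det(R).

112

For a 4×4 matrix, det(-2A) = (-2)^4·det(A) = 16·det(A).
det(R) = (16)·(7) = 112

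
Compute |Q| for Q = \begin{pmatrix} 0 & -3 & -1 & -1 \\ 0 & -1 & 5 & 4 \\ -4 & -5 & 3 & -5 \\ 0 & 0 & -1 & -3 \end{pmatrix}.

-140

Expand along column 1 (it has 3 zeros):
  + (-4) · M_31   where M_31 = det([-3 -1 -1; -1 5 4; 0 -1 -3]) = 35
det = (+1)·(-4)·(35) = -140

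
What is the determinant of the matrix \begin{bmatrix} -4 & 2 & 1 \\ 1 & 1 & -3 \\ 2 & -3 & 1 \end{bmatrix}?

The determinant is 13.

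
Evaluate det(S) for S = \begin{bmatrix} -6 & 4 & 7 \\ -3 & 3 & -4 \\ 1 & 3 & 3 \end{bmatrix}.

The determinant is -190.

Expand along row 1:
  + (-6) · |3 -4; 3 3| = (-6)·(9 − (-12)) = -126
  − 4 · |-3 -4; 1 3| = −4·(-9 − (-4)) = 20
  + 7 · |-3 3; 1 3| = 7·(-9 − 3) = -84
Sum: (-126) + (20) + (-84) = -190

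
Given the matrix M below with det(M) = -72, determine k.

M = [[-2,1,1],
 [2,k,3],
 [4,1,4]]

Expanding along the row containing k, det(M) is linear in k: det(M) = (-12)·k + (12).
Set (-12)·k + (12) = -72  ⇒  (-12)·k = -84  ⇒  k = 7.

k = 7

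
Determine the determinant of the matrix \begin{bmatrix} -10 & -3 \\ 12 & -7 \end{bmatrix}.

The determinant is 106.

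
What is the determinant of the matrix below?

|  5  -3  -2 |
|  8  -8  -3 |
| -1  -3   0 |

Expand along column 3:
  + (-2) · |8 -8; -1 -3| = (-2)·(-24 − 8) = 64
  − (-3) · |5 -3; -1 -3| = −(-3)·(-15 − 3) = -54
Sum: (64) + (-54) = 10

The determinant is 10.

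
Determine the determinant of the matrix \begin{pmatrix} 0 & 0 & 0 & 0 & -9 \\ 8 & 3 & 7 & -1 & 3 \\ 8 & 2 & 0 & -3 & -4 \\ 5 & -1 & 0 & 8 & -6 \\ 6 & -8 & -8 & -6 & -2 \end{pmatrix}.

Expand along row 1 (it has 4 zeros):
  + (-9) · M_15   where M_15 = det([8 3 7 -1; 8 2 0 -3; 5 -1 0 8; 6 -8 -8 -6]) = 4806
det = (+1)·(-9)·(4806) = -43254

The determinant is -43254.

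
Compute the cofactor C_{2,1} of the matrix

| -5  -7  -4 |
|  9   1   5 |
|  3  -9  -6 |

-6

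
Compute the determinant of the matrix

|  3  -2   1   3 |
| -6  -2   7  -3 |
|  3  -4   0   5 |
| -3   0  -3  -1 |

Expand along row 3 (it has 1 zero):
  + (3) · M_31   where M_31 = det([-2 1 3; -2 7 -3; 0 -3 -1]) = 48
  − (-4) · M_32   where M_32 = det([3 1 3; -6 7 -3; -3 -3 -1]) = 72
  − (5) · M_34   where M_34 = det([3 -2 1; -6 -2 7; -3 0 -3]) = 90
det = (+1)·(3)·(48) + (-1)·(-4)·(72) + (-1)·(5)·(90) = -18

-18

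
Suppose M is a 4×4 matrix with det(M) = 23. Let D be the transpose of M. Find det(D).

det(Mᵀ) = det(M).
det(D) = (1)·(23) = 23

The determinant is 23.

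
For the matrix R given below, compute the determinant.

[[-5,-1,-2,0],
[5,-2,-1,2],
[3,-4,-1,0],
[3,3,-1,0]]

Expand along column 4 (it has 3 zeros):
  + (2) · M_24   where M_24 = det([-5 -1 -2; 3 -4 -1; 3 3 -1]) = -77
det = (+1)·(2)·(-77) = -154

-154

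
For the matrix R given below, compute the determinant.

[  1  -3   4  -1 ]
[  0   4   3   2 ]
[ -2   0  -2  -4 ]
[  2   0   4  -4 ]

-312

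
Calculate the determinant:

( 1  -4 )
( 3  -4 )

det = 1·(-4) − (-4)·3 = -4 − (-12) = 8

8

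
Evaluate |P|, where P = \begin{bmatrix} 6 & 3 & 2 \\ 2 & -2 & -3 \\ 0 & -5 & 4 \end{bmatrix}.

Expand along column 1:
  + 6 · |-2 -3; -5 4| = 6·(-8 − 15) = -138
  − 2 · |3 2; -5 4| = −2·(12 − (-10)) = -44
Sum: (-138) + (-44) = -182

The determinant is -182.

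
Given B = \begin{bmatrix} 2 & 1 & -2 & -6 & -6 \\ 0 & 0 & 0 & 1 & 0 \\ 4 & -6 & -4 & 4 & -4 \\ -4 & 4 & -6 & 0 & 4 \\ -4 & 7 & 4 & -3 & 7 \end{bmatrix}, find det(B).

det(B) = 640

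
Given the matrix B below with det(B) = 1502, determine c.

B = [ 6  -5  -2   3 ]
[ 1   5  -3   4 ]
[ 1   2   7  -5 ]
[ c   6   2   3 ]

Expanding along the row containing c, det(B) is linear in c: det(B) = (-122)·c + (1014).
Set (-122)·c + (1014) = 1502  ⇒  (-122)·c = 488  ⇒  c = -4.

c = -4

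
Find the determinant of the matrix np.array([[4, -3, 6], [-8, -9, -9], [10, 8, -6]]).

1074

Expand along row 1:
  + 4 · |-9 -9; 8 -6| = 4·(54 − (-72)) = 504
  − (-3) · |-8 -9; 10 -6| = −(-3)·(48 − (-90)) = 414
  + 6 · |-8 -9; 10 8| = 6·(-64 − (-90)) = 156
Sum: (504) + (414) + (156) = 1074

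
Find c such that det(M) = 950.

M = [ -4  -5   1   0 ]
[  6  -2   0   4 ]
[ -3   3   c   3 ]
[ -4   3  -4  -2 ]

2

Expanding along the column containing c, det(M) is linear in c: det(M) = (52)·c + (846).
Set (52)·c + (846) = 950  ⇒  (52)·c = 104  ⇒  c = 2.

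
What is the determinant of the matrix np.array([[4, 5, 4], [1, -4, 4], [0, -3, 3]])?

Expand along row 3:
  − (-3) · |4 4; 1 4| = −(-3)·(16 − 4) = 36
  + 3 · |4 5; 1 -4| = 3·(-16 − 5) = -63
Sum: (36) + (-63) = -27

-27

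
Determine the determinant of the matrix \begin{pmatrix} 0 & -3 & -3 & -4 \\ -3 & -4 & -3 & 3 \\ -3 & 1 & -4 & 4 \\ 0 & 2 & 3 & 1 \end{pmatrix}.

The determinant is -141.

Expand along column 1 (it has 2 zeros):
  − (-3) · M_21   where M_21 = det([-3 -3 -4; 1 -4 4; 2 3 1]) = -17
  + (-3) · M_31   where M_31 = det([-3 -3 -4; -4 -3 3; 2 3 1]) = 30
det = (-1)·(-3)·(-17) + (+1)·(-3)·(30) = -141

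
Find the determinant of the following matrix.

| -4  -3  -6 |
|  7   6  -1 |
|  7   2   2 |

Expand along row 1:
  + (-4) · |6 -1; 2 2| = (-4)·(12 − (-2)) = -56
  − (-3) · |7 -1; 7 2| = −(-3)·(14 − (-7)) = 63
  + (-6) · |7 6; 7 2| = (-6)·(14 − 42) = 168
Sum: (-56) + (63) + (168) = 175

The determinant is 175.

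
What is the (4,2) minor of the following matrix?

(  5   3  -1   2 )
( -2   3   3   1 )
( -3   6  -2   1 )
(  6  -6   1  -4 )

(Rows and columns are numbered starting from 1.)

Delete row 4 and column 2; the remaining 3×3 submatrix is [5 -1 2; -2 3 1; -3 -2 1].
Its determinant is 52.

52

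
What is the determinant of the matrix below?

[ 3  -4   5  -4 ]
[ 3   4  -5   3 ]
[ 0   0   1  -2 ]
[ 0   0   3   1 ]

The determinant is 168.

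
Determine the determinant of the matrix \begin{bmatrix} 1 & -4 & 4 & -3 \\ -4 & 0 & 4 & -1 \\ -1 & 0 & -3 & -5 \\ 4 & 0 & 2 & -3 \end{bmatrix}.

Expand along column 2 (it has 3 zeros):
  − (-4) · M_12   where M_12 = det([-4 4 -1; -1 -3 -5; 4 2 -3]) = -178
det = (-1)·(-4)·(-178) = -712

-712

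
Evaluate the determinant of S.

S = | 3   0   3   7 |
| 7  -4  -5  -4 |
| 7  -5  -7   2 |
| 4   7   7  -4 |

det(S) = -1807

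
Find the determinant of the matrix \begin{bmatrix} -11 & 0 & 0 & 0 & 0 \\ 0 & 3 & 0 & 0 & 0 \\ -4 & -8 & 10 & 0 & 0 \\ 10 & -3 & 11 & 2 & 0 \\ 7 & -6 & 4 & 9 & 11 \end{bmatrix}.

The matrix is lower triangular, so the determinant is the product of the diagonal entries:
det = (-11) · (3) · (10) · (2) · (11) = -7260

The determinant is -7260.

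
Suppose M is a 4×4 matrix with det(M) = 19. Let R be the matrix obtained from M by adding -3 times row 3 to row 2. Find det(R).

Adding a multiple of one row to another leaves the determinant unchanged.
det(R) = (1)·(19) = 19

19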